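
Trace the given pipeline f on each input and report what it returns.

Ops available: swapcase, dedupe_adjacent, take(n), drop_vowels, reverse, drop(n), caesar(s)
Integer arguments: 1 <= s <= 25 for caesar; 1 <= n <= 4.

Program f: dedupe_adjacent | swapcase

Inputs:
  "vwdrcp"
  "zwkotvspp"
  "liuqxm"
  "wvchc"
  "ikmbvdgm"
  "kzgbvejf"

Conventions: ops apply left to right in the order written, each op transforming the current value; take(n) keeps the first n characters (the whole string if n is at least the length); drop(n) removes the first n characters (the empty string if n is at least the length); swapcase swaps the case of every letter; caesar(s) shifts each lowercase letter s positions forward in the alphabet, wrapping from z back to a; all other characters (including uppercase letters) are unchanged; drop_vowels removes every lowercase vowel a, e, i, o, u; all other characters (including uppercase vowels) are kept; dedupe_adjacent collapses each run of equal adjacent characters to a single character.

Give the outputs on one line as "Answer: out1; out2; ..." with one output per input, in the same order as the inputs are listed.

"VWDRCP"; "ZWKOTVSP"; "LIUQXM"; "WVCHC"; "IKMBVDGM"; "KZGBVEJF"

Execution, op by op:
  "vwdrcp" -> "vwdrcp" -> "VWDRCP"
  "zwkotvspp" -> "zwkotvsp" -> "ZWKOTVSP"
  "liuqxm" -> "liuqxm" -> "LIUQXM"
  "wvchc" -> "wvchc" -> "WVCHC"
  "ikmbvdgm" -> "ikmbvdgm" -> "IKMBVDGM"
  "kzgbvejf" -> "kzgbvejf" -> "KZGBVEJF"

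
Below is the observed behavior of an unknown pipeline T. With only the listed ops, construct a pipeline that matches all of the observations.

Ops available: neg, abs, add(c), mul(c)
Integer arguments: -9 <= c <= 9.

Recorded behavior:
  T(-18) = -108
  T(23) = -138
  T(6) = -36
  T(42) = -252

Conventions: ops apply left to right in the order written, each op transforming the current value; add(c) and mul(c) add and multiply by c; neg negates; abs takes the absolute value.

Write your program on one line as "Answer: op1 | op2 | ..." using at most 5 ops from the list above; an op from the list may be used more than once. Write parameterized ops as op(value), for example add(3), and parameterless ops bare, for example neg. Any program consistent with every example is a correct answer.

mul(6) | neg | abs | neg

Check, running the answer program on each example:
  -18 -> -108 -> 108 -> 108 -> -108
  23 -> 138 -> -138 -> 138 -> -138
  6 -> 36 -> -36 -> 36 -> -36
  42 -> 252 -> -252 -> 252 -> -252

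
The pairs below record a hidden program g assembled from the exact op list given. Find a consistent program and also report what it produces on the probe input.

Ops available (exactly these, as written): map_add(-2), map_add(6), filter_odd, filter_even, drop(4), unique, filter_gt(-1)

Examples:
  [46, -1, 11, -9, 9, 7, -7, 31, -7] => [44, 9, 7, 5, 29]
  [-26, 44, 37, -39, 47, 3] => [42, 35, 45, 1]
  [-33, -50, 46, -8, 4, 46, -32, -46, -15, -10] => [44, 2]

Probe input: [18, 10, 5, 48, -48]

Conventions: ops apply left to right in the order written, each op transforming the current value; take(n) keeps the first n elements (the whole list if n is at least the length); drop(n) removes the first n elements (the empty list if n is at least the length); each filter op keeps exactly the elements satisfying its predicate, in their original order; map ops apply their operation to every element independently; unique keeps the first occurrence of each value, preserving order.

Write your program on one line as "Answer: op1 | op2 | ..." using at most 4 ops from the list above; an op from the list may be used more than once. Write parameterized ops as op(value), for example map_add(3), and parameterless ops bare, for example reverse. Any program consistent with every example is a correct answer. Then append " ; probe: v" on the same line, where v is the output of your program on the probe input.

map_add(-2) | filter_gt(-1) | unique ; probe: [16, 8, 3, 46]

Check, running the answer program on each example:
  [46, -1, 11, -9, 9, 7, -7, 31, -7] -> [44, -3, 9, -11, 7, 5, -9, 29, -9] -> [44, 9, 7, 5, 29] -> [44, 9, 7, 5, 29]
  [-26, 44, 37, -39, 47, 3] -> [-28, 42, 35, -41, 45, 1] -> [42, 35, 45, 1] -> [42, 35, 45, 1]
  [-33, -50, 46, -8, 4, 46, -32, -46, -15, -10] -> [-35, -52, 44, -10, 2, 44, -34, -48, -17, -12] -> [44, 2, 44] -> [44, 2]
  probe: [18, 10, 5, 48, -48] -> [16, 8, 3, 46, -50] -> [16, 8, 3, 46] -> [16, 8, 3, 46]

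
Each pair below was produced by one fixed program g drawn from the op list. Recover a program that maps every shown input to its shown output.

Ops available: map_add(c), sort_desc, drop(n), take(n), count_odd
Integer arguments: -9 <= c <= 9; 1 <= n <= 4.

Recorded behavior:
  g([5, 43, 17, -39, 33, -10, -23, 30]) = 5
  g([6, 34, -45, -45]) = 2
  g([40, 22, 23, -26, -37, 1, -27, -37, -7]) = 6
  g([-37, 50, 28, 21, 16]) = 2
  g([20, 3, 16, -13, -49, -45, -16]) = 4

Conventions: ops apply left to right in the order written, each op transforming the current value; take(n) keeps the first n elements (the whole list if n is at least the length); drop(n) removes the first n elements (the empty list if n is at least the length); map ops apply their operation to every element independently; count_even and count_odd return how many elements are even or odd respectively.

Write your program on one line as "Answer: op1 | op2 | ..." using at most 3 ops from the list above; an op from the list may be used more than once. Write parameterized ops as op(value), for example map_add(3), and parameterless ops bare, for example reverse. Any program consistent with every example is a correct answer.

sort_desc | drop(1) | count_odd

Check, running the answer program on each example:
  [5, 43, 17, -39, 33, -10, -23, 30] -> [43, 33, 30, 17, 5, -10, -23, -39] -> [33, 30, 17, 5, -10, -23, -39] -> 5
  [6, 34, -45, -45] -> [34, 6, -45, -45] -> [6, -45, -45] -> 2
  [40, 22, 23, -26, -37, 1, -27, -37, -7] -> [40, 23, 22, 1, -7, -26, -27, -37, -37] -> [23, 22, 1, -7, -26, -27, -37, -37] -> 6
  [-37, 50, 28, 21, 16] -> [50, 28, 21, 16, -37] -> [28, 21, 16, -37] -> 2
  [20, 3, 16, -13, -49, -45, -16] -> [20, 16, 3, -13, -16, -45, -49] -> [16, 3, -13, -16, -45, -49] -> 4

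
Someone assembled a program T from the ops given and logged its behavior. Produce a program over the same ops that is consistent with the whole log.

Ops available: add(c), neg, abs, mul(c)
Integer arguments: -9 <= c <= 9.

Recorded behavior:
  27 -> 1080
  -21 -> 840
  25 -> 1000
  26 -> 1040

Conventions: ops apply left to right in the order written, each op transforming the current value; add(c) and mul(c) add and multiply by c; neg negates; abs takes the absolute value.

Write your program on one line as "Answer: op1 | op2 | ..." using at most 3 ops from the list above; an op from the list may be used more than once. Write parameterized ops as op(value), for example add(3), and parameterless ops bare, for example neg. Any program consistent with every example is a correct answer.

abs | mul(-8) | mul(-5)

Check, running the answer program on each example:
  27 -> 27 -> -216 -> 1080
  -21 -> 21 -> -168 -> 840
  25 -> 25 -> -200 -> 1000
  26 -> 26 -> -208 -> 1040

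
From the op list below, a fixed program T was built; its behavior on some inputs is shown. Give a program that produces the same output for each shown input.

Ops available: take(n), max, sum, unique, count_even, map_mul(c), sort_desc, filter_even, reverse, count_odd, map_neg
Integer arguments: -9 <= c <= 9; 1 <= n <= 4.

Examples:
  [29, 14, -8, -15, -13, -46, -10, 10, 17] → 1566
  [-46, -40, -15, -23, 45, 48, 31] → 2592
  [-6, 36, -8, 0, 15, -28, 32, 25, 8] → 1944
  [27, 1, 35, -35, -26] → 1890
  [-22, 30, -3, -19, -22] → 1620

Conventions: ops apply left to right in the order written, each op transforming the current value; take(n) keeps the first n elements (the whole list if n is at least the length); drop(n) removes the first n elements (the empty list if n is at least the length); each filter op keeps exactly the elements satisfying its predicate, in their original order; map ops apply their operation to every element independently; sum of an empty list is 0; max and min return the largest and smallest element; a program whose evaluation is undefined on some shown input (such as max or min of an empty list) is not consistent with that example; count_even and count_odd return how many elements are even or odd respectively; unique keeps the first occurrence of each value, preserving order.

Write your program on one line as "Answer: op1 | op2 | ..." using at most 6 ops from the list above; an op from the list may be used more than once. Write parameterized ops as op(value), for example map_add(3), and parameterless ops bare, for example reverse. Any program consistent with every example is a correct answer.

map_neg | unique | map_mul(-9) | map_mul(6) | max

Check, running the answer program on each example:
  [29, 14, -8, -15, -13, -46, -10, 10, 17] -> [-29, -14, 8, 15, 13, 46, 10, -10, -17] -> [-29, -14, 8, 15, 13, 46, 10, -10, -17] -> [261, 126, -72, -135, -117, -414, -90, 90, 153] -> [1566, 756, -432, -810, -702, -2484, -540, 540, 918] -> 1566
  [-46, -40, -15, -23, 45, 48, 31] -> [46, 40, 15, 23, -45, -48, -31] -> [46, 40, 15, 23, -45, -48, -31] -> [-414, -360, -135, -207, 405, 432, 279] -> [-2484, -2160, -810, -1242, 2430, 2592, 1674] -> 2592
  [-6, 36, -8, 0, 15, -28, 32, 25, 8] -> [6, -36, 8, 0, -15, 28, -32, -25, -8] -> [6, -36, 8, 0, -15, 28, -32, -25, -8] -> [-54, 324, -72, 0, 135, -252, 288, 225, 72] -> [-324, 1944, -432, 0, 810, -1512, 1728, 1350, 432] -> 1944
  [27, 1, 35, -35, -26] -> [-27, -1, -35, 35, 26] -> [-27, -1, -35, 35, 26] -> [243, 9, 315, -315, -234] -> [1458, 54, 1890, -1890, -1404] -> 1890
  [-22, 30, -3, -19, -22] -> [22, -30, 3, 19, 22] -> [22, -30, 3, 19] -> [-198, 270, -27, -171] -> [-1188, 1620, -162, -1026] -> 1620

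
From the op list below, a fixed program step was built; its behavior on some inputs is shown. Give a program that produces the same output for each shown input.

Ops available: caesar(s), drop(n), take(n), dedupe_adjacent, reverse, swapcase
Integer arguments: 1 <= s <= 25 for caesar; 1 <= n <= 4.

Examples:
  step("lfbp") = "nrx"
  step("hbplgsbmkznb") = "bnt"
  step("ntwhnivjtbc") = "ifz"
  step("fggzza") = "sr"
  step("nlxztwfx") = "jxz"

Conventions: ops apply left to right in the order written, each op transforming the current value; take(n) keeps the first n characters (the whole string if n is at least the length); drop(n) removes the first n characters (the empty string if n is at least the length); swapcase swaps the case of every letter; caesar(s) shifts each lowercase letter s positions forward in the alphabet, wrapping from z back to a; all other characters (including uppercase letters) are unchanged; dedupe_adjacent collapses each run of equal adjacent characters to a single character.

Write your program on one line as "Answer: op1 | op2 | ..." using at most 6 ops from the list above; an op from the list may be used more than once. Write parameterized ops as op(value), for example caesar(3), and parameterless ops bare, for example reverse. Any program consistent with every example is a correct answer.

caesar(20) | caesar(18) | take(3) | dedupe_adjacent | reverse

Check, running the answer program on each example:
  "lfbp" -> "fzvj" -> "xrnb" -> "xrn" -> "xrn" -> "nrx"
  "hbplgsbmkznb" -> "bvjfamvgethv" -> "tnbxsenywlzn" -> "tnb" -> "tnb" -> "bnt"
  "ntwhnivjtbc" -> "hnqbhcpdnvw" -> "zfitzuhvfno" -> "zfi" -> "zfi" -> "ifz"
  "fggzza" -> "zaattu" -> "rssllm" -> "rss" -> "rs" -> "sr"
  "nlxztwfx" -> "hfrtnqzr" -> "zxjlfirj" -> "zxj" -> "zxj" -> "jxz"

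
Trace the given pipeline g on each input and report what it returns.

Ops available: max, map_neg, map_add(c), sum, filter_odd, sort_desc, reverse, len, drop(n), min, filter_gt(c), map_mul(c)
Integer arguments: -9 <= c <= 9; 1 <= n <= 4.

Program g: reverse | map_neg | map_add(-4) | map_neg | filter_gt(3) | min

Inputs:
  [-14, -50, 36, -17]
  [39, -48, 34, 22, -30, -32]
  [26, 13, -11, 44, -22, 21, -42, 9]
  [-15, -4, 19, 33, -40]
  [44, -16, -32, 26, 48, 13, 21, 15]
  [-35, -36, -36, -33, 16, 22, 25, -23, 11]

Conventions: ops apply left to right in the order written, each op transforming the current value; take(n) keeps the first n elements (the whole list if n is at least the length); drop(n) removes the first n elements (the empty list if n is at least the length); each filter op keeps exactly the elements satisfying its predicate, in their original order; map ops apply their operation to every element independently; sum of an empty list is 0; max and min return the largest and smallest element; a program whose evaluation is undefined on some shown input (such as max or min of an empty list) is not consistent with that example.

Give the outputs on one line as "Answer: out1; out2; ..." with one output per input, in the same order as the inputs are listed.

40; 26; 13; 23; 17; 15

Execution, op by op:
  [-14, -50, 36, -17] -> [-17, 36, -50, -14] -> [17, -36, 50, 14] -> [13, -40, 46, 10] -> [-13, 40, -46, -10] -> [40] -> 40
  [39, -48, 34, 22, -30, -32] -> [-32, -30, 22, 34, -48, 39] -> [32, 30, -22, -34, 48, -39] -> [28, 26, -26, -38, 44, -43] -> [-28, -26, 26, 38, -44, 43] -> [26, 38, 43] -> 26
  [26, 13, -11, 44, -22, 21, -42, 9] -> [9, -42, 21, -22, 44, -11, 13, 26] -> [-9, 42, -21, 22, -44, 11, -13, -26] -> [-13, 38, -25, 18, -48, 7, -17, -30] -> [13, -38, 25, -18, 48, -7, 17, 30] -> [13, 25, 48, 17, 30] -> 13
  [-15, -4, 19, 33, -40] -> [-40, 33, 19, -4, -15] -> [40, -33, -19, 4, 15] -> [36, -37, -23, 0, 11] -> [-36, 37, 23, 0, -11] -> [37, 23] -> 23
  [44, -16, -32, 26, 48, 13, 21, 15] -> [15, 21, 13, 48, 26, -32, -16, 44] -> [-15, -21, -13, -48, -26, 32, 16, -44] -> [-19, -25, -17, -52, -30, 28, 12, -48] -> [19, 25, 17, 52, 30, -28, -12, 48] -> [19, 25, 17, 52, 30, 48] -> 17
  [-35, -36, -36, -33, 16, 22, 25, -23, 11] -> [11, -23, 25, 22, 16, -33, -36, -36, -35] -> [-11, 23, -25, -22, -16, 33, 36, 36, 35] -> [-15, 19, -29, -26, -20, 29, 32, 32, 31] -> [15, -19, 29, 26, 20, -29, -32, -32, -31] -> [15, 29, 26, 20] -> 15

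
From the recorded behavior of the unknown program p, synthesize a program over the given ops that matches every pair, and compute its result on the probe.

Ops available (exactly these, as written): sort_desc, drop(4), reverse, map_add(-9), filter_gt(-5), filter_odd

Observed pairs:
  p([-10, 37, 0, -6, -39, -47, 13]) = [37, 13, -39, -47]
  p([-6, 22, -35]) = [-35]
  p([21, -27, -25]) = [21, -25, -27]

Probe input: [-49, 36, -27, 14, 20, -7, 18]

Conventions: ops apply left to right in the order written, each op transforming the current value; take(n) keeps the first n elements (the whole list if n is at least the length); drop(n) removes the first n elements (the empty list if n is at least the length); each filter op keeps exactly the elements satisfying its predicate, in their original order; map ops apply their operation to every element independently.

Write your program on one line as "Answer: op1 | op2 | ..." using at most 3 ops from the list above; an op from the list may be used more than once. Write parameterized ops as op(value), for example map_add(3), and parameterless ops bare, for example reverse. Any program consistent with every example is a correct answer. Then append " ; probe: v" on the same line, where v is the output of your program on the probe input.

sort_desc | filter_odd ; probe: [-7, -27, -49]

Check, running the answer program on each example:
  [-10, 37, 0, -6, -39, -47, 13] -> [37, 13, 0, -6, -10, -39, -47] -> [37, 13, -39, -47]
  [-6, 22, -35] -> [22, -6, -35] -> [-35]
  [21, -27, -25] -> [21, -25, -27] -> [21, -25, -27]
  probe: [-49, 36, -27, 14, 20, -7, 18] -> [36, 20, 18, 14, -7, -27, -49] -> [-7, -27, -49]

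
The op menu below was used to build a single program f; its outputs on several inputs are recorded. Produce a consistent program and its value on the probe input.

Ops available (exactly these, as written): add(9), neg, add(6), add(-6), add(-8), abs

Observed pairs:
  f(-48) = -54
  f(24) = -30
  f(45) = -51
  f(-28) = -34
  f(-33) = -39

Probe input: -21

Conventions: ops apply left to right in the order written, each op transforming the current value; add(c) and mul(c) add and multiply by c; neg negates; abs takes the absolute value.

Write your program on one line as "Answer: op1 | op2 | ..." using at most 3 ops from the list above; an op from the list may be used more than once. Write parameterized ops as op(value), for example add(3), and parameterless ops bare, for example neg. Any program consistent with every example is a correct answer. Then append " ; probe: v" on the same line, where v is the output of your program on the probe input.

abs | neg | add(-6) ; probe: -27

Check, running the answer program on each example:
  -48 -> 48 -> -48 -> -54
  24 -> 24 -> -24 -> -30
  45 -> 45 -> -45 -> -51
  -28 -> 28 -> -28 -> -34
  -33 -> 33 -> -33 -> -39
  probe: -21 -> 21 -> -21 -> -27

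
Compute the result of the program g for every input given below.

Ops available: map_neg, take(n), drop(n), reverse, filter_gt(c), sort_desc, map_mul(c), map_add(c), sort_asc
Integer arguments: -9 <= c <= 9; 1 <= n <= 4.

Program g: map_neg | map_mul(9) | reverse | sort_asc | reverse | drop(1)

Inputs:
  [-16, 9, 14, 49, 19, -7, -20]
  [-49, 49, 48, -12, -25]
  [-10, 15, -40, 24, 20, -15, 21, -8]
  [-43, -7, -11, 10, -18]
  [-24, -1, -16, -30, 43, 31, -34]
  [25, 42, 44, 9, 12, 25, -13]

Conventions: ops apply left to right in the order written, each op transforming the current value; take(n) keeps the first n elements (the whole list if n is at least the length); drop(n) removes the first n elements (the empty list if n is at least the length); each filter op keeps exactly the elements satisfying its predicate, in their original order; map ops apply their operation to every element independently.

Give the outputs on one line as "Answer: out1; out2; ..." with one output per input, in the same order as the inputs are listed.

[144, 63, -81, -126, -171, -441]; [225, 108, -432, -441]; [135, 90, 72, -135, -180, -189, -216]; [162, 99, 63, -90]; [270, 216, 144, 9, -279, -387]; [-81, -108, -225, -225, -378, -396]

Execution, op by op:
  [-16, 9, 14, 49, 19, -7, -20] -> [16, -9, -14, -49, -19, 7, 20] -> [144, -81, -126, -441, -171, 63, 180] -> [180, 63, -171, -441, -126, -81, 144] -> [-441, -171, -126, -81, 63, 144, 180] -> [180, 144, 63, -81, -126, -171, -441] -> [144, 63, -81, -126, -171, -441]
  [-49, 49, 48, -12, -25] -> [49, -49, -48, 12, 25] -> [441, -441, -432, 108, 225] -> [225, 108, -432, -441, 441] -> [-441, -432, 108, 225, 441] -> [441, 225, 108, -432, -441] -> [225, 108, -432, -441]
  [-10, 15, -40, 24, 20, -15, 21, -8] -> [10, -15, 40, -24, -20, 15, -21, 8] -> [90, -135, 360, -216, -180, 135, -189, 72] -> [72, -189, 135, -180, -216, 360, -135, 90] -> [-216, -189, -180, -135, 72, 90, 135, 360] -> [360, 135, 90, 72, -135, -180, -189, -216] -> [135, 90, 72, -135, -180, -189, -216]
  [-43, -7, -11, 10, -18] -> [43, 7, 11, -10, 18] -> [387, 63, 99, -90, 162] -> [162, -90, 99, 63, 387] -> [-90, 63, 99, 162, 387] -> [387, 162, 99, 63, -90] -> [162, 99, 63, -90]
  [-24, -1, -16, -30, 43, 31, -34] -> [24, 1, 16, 30, -43, -31, 34] -> [216, 9, 144, 270, -387, -279, 306] -> [306, -279, -387, 270, 144, 9, 216] -> [-387, -279, 9, 144, 216, 270, 306] -> [306, 270, 216, 144, 9, -279, -387] -> [270, 216, 144, 9, -279, -387]
  [25, 42, 44, 9, 12, 25, -13] -> [-25, -42, -44, -9, -12, -25, 13] -> [-225, -378, -396, -81, -108, -225, 117] -> [117, -225, -108, -81, -396, -378, -225] -> [-396, -378, -225, -225, -108, -81, 117] -> [117, -81, -108, -225, -225, -378, -396] -> [-81, -108, -225, -225, -378, -396]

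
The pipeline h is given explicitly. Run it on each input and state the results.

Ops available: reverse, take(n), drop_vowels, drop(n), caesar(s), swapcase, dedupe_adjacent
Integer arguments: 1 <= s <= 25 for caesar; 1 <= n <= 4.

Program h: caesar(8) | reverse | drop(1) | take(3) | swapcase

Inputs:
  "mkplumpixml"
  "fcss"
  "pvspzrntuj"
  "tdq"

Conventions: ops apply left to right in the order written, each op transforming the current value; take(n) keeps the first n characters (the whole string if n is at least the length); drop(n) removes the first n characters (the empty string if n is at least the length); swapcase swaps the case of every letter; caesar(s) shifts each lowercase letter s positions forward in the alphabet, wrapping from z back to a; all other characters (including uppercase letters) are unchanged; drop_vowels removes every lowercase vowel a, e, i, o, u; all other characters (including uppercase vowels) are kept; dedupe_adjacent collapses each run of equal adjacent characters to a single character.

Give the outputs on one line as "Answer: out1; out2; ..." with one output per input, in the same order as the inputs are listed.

"UFQ"; "AKN"; "CBV"; "LB"

Execution, op by op:
  "mkplumpixml" -> "usxtcuxqfut" -> "tufqxuctxsu" -> "ufqxuctxsu" -> "ufq" -> "UFQ"
  "fcss" -> "nkaa" -> "aakn" -> "akn" -> "akn" -> "AKN"
  "pvspzrntuj" -> "xdaxhzvbcr" -> "rcbvzhxadx" -> "cbvzhxadx" -> "cbv" -> "CBV"
  "tdq" -> "bly" -> "ylb" -> "lb" -> "lb" -> "LB"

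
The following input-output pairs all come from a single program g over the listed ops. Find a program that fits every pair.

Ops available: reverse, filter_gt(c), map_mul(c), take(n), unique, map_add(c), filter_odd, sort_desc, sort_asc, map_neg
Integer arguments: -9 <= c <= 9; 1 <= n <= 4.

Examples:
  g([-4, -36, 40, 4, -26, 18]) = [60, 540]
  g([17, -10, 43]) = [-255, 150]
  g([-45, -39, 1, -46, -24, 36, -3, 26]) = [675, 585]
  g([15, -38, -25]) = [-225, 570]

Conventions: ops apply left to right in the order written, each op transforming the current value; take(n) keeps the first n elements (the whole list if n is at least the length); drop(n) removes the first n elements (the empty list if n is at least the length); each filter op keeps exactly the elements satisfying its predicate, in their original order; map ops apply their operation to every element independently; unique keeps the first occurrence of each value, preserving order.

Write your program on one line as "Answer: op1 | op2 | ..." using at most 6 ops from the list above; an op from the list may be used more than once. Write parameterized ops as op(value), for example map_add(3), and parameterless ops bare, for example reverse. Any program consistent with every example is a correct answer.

map_neg | map_mul(-5) | take(2) | map_neg | map_mul(3)

Check, running the answer program on each example:
  [-4, -36, 40, 4, -26, 18] -> [4, 36, -40, -4, 26, -18] -> [-20, -180, 200, 20, -130, 90] -> [-20, -180] -> [20, 180] -> [60, 540]
  [17, -10, 43] -> [-17, 10, -43] -> [85, -50, 215] -> [85, -50] -> [-85, 50] -> [-255, 150]
  [-45, -39, 1, -46, -24, 36, -3, 26] -> [45, 39, -1, 46, 24, -36, 3, -26] -> [-225, -195, 5, -230, -120, 180, -15, 130] -> [-225, -195] -> [225, 195] -> [675, 585]
  [15, -38, -25] -> [-15, 38, 25] -> [75, -190, -125] -> [75, -190] -> [-75, 190] -> [-225, 570]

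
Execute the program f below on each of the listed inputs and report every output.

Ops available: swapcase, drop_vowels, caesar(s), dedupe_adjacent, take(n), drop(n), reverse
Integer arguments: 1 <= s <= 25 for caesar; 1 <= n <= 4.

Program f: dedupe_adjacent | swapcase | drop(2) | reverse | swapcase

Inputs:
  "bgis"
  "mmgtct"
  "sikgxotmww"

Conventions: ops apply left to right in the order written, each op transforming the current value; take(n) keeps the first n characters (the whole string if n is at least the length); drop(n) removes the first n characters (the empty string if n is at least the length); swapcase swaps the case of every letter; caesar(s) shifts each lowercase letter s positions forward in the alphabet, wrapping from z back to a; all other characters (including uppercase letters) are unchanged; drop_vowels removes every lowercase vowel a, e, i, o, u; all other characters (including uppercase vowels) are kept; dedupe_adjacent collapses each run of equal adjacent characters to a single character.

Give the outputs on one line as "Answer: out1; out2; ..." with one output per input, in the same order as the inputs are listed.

"si"; "tct"; "wmtoxgk"

Execution, op by op:
  "bgis" -> "bgis" -> "BGIS" -> "IS" -> "SI" -> "si"
  "mmgtct" -> "mgtct" -> "MGTCT" -> "TCT" -> "TCT" -> "tct"
  "sikgxotmww" -> "sikgxotmw" -> "SIKGXOTMW" -> "KGXOTMW" -> "WMTOXGK" -> "wmtoxgk"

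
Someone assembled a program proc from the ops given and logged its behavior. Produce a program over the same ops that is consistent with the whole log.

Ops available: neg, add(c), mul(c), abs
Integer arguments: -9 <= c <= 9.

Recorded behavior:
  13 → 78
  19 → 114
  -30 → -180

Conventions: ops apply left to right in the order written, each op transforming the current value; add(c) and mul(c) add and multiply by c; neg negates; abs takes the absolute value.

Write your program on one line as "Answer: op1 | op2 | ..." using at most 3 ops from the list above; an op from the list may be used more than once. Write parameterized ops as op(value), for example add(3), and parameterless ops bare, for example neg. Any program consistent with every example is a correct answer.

mul(-6) | neg

Check, running the answer program on each example:
  13 -> -78 -> 78
  19 -> -114 -> 114
  -30 -> 180 -> -180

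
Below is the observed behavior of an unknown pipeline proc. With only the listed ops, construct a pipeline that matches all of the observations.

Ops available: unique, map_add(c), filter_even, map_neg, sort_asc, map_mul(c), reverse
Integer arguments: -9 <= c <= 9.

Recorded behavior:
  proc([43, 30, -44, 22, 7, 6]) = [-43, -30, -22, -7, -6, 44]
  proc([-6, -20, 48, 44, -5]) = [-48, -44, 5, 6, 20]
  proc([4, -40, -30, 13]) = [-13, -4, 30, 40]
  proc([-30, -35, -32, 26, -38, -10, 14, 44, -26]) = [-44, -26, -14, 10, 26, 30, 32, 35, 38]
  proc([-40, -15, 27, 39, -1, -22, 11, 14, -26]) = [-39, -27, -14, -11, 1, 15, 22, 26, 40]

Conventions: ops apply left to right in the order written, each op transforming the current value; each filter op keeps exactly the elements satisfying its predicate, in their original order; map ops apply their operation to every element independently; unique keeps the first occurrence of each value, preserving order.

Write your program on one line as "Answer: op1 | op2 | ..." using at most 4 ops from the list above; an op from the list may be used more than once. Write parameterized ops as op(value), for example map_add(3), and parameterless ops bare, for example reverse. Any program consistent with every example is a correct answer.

reverse | sort_asc | map_neg | sort_asc

Check, running the answer program on each example:
  [43, 30, -44, 22, 7, 6] -> [6, 7, 22, -44, 30, 43] -> [-44, 6, 7, 22, 30, 43] -> [44, -6, -7, -22, -30, -43] -> [-43, -30, -22, -7, -6, 44]
  [-6, -20, 48, 44, -5] -> [-5, 44, 48, -20, -6] -> [-20, -6, -5, 44, 48] -> [20, 6, 5, -44, -48] -> [-48, -44, 5, 6, 20]
  [4, -40, -30, 13] -> [13, -30, -40, 4] -> [-40, -30, 4, 13] -> [40, 30, -4, -13] -> [-13, -4, 30, 40]
  [-30, -35, -32, 26, -38, -10, 14, 44, -26] -> [-26, 44, 14, -10, -38, 26, -32, -35, -30] -> [-38, -35, -32, -30, -26, -10, 14, 26, 44] -> [38, 35, 32, 30, 26, 10, -14, -26, -44] -> [-44, -26, -14, 10, 26, 30, 32, 35, 38]
  [-40, -15, 27, 39, -1, -22, 11, 14, -26] -> [-26, 14, 11, -22, -1, 39, 27, -15, -40] -> [-40, -26, -22, -15, -1, 11, 14, 27, 39] -> [40, 26, 22, 15, 1, -11, -14, -27, -39] -> [-39, -27, -14, -11, 1, 15, 22, 26, 40]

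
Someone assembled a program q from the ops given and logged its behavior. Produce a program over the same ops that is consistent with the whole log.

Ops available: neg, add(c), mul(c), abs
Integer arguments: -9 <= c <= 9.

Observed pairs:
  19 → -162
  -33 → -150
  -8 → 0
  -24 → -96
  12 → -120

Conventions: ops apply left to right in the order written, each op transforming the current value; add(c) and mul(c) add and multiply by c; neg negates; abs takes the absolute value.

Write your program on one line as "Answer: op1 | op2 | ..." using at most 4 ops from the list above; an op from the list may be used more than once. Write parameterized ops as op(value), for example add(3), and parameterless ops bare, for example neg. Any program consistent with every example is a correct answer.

add(8) | neg | abs | mul(-6)

Check, running the answer program on each example:
  19 -> 27 -> -27 -> 27 -> -162
  -33 -> -25 -> 25 -> 25 -> -150
  -8 -> 0 -> 0 -> 0 -> 0
  -24 -> -16 -> 16 -> 16 -> -96
  12 -> 20 -> -20 -> 20 -> -120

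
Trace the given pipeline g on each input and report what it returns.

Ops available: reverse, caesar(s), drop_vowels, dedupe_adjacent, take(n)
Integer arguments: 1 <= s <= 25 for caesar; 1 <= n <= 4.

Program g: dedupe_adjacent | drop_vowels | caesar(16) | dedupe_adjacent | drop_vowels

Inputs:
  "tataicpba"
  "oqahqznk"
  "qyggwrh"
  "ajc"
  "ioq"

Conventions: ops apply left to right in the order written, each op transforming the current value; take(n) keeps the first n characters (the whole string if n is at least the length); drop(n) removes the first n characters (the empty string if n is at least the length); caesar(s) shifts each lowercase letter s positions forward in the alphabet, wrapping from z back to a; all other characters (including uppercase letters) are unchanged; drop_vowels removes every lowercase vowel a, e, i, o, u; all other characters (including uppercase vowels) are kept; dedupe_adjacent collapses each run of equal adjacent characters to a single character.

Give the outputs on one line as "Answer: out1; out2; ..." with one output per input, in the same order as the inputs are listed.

Execution, op by op:
  "tataicpba" -> "tataicpba" -> "ttcpb" -> "jjsfr" -> "jsfr" -> "jsfr"
  "oqahqznk" -> "oqahqznk" -> "qhqznk" -> "gxgpda" -> "gxgpda" -> "gxgpd"
  "qyggwrh" -> "qygwrh" -> "qygwrh" -> "gowmhx" -> "gowmhx" -> "gwmhx"
  "ajc" -> "ajc" -> "jc" -> "zs" -> "zs" -> "zs"
  "ioq" -> "ioq" -> "q" -> "g" -> "g" -> "g"

"jsfr"; "gxgpd"; "gwmhx"; "zs"; "g"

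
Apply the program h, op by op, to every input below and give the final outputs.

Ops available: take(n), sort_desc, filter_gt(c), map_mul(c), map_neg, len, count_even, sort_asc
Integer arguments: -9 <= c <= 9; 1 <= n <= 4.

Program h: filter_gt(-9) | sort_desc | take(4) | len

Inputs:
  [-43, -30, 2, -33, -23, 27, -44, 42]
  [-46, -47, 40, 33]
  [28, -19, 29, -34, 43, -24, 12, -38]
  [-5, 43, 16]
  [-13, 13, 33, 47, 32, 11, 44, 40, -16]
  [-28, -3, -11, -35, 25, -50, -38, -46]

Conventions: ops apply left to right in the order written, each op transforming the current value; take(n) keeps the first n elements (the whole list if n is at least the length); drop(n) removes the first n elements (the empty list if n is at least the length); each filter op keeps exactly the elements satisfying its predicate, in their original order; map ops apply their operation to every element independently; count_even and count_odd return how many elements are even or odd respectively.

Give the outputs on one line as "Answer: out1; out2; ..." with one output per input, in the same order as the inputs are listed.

Execution, op by op:
  [-43, -30, 2, -33, -23, 27, -44, 42] -> [2, 27, 42] -> [42, 27, 2] -> [42, 27, 2] -> 3
  [-46, -47, 40, 33] -> [40, 33] -> [40, 33] -> [40, 33] -> 2
  [28, -19, 29, -34, 43, -24, 12, -38] -> [28, 29, 43, 12] -> [43, 29, 28, 12] -> [43, 29, 28, 12] -> 4
  [-5, 43, 16] -> [-5, 43, 16] -> [43, 16, -5] -> [43, 16, -5] -> 3
  [-13, 13, 33, 47, 32, 11, 44, 40, -16] -> [13, 33, 47, 32, 11, 44, 40] -> [47, 44, 40, 33, 32, 13, 11] -> [47, 44, 40, 33] -> 4
  [-28, -3, -11, -35, 25, -50, -38, -46] -> [-3, 25] -> [25, -3] -> [25, -3] -> 2

3; 2; 4; 3; 4; 2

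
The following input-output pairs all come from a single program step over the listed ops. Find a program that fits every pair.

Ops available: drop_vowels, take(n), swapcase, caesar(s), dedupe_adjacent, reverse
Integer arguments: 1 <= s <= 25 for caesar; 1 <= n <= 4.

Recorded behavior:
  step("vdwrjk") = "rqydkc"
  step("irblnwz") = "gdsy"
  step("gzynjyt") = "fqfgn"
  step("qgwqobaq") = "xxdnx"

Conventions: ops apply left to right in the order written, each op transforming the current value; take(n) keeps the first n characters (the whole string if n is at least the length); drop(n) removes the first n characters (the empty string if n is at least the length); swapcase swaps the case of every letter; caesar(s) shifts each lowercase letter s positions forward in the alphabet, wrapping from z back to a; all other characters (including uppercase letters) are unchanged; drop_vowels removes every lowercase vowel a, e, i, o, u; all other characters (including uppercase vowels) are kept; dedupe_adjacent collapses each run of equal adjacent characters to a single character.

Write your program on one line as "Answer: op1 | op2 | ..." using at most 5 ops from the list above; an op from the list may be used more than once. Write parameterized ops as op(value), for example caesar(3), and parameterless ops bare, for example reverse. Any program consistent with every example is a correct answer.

drop_vowels | caesar(7) | drop_vowels | reverse

Check, running the answer program on each example:
  "vdwrjk" -> "vdwrjk" -> "ckdyqr" -> "ckdyqr" -> "rqydkc"
  "irblnwz" -> "rblnwz" -> "yisudg" -> "ysdg" -> "gdsy"
  "gzynjyt" -> "gzynjyt" -> "ngfuqfa" -> "ngfqf" -> "fqfgn"
  "qgwqobaq" -> "qgwqbq" -> "xndxix" -> "xndxx" -> "xxdnx"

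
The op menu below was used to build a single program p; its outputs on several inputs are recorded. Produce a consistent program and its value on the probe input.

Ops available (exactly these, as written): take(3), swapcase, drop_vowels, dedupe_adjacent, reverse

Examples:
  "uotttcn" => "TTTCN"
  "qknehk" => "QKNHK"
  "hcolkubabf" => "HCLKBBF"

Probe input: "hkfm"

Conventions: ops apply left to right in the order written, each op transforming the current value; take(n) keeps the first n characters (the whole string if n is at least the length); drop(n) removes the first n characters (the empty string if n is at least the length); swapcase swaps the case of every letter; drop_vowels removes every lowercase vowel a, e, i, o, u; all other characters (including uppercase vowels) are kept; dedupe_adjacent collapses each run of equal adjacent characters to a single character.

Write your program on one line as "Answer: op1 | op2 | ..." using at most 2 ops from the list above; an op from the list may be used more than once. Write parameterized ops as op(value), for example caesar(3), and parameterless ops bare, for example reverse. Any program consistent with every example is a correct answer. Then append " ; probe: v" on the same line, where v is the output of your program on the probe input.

drop_vowels | swapcase ; probe: "HKFM"

Check, running the answer program on each example:
  "uotttcn" -> "tttcn" -> "TTTCN"
  "qknehk" -> "qknhk" -> "QKNHK"
  "hcolkubabf" -> "hclkbbf" -> "HCLKBBF"
  probe: "hkfm" -> "hkfm" -> "HKFM"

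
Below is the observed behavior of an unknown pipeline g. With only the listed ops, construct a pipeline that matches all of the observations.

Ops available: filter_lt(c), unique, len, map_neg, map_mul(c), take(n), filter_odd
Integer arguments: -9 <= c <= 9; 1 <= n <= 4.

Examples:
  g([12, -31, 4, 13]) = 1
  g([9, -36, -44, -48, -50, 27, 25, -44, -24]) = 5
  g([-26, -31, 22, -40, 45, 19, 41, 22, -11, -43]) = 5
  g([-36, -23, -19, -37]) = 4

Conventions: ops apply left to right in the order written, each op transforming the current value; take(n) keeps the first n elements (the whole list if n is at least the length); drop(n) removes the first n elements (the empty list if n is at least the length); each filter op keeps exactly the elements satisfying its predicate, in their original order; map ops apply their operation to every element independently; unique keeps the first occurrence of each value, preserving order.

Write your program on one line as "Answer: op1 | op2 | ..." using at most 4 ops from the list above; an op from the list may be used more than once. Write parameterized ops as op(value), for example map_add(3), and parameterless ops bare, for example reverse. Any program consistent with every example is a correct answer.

unique | filter_lt(-3) | map_mul(7) | len

Check, running the answer program on each example:
  [12, -31, 4, 13] -> [12, -31, 4, 13] -> [-31] -> [-217] -> 1
  [9, -36, -44, -48, -50, 27, 25, -44, -24] -> [9, -36, -44, -48, -50, 27, 25, -24] -> [-36, -44, -48, -50, -24] -> [-252, -308, -336, -350, -168] -> 5
  [-26, -31, 22, -40, 45, 19, 41, 22, -11, -43] -> [-26, -31, 22, -40, 45, 19, 41, -11, -43] -> [-26, -31, -40, -11, -43] -> [-182, -217, -280, -77, -301] -> 5
  [-36, -23, -19, -37] -> [-36, -23, -19, -37] -> [-36, -23, -19, -37] -> [-252, -161, -133, -259] -> 4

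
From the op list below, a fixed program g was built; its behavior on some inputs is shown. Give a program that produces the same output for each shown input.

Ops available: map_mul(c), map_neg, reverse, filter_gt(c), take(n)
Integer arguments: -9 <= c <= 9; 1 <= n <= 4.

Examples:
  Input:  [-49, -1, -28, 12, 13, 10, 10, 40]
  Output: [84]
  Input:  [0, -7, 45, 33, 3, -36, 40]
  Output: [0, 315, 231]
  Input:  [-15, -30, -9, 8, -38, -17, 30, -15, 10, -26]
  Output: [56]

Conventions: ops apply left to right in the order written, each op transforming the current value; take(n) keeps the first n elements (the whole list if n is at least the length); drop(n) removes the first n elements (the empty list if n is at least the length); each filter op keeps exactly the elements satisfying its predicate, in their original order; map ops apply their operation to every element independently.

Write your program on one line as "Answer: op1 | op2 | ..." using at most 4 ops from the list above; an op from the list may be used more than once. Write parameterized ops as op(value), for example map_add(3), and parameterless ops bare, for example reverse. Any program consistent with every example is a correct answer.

take(4) | map_mul(-7) | map_neg | filter_gt(-2)

Check, running the answer program on each example:
  [-49, -1, -28, 12, 13, 10, 10, 40] -> [-49, -1, -28, 12] -> [343, 7, 196, -84] -> [-343, -7, -196, 84] -> [84]
  [0, -7, 45, 33, 3, -36, 40] -> [0, -7, 45, 33] -> [0, 49, -315, -231] -> [0, -49, 315, 231] -> [0, 315, 231]
  [-15, -30, -9, 8, -38, -17, 30, -15, 10, -26] -> [-15, -30, -9, 8] -> [105, 210, 63, -56] -> [-105, -210, -63, 56] -> [56]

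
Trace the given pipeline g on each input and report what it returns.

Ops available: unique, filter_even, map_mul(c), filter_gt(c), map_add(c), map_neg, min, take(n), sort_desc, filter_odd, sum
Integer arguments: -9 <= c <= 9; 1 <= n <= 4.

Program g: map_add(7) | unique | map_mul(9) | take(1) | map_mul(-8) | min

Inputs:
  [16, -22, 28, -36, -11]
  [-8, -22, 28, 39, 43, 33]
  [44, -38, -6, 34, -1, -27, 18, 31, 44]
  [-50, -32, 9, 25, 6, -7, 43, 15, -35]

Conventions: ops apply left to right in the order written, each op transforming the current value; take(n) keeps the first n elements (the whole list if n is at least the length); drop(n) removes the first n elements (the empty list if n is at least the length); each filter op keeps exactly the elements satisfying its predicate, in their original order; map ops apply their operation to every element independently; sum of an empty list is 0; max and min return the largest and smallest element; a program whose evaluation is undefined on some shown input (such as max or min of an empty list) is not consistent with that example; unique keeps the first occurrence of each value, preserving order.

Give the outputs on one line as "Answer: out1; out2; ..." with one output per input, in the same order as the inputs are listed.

-1656; 72; -3672; 3096

Execution, op by op:
  [16, -22, 28, -36, -11] -> [23, -15, 35, -29, -4] -> [23, -15, 35, -29, -4] -> [207, -135, 315, -261, -36] -> [207] -> [-1656] -> -1656
  [-8, -22, 28, 39, 43, 33] -> [-1, -15, 35, 46, 50, 40] -> [-1, -15, 35, 46, 50, 40] -> [-9, -135, 315, 414, 450, 360] -> [-9] -> [72] -> 72
  [44, -38, -6, 34, -1, -27, 18, 31, 44] -> [51, -31, 1, 41, 6, -20, 25, 38, 51] -> [51, -31, 1, 41, 6, -20, 25, 38] -> [459, -279, 9, 369, 54, -180, 225, 342] -> [459] -> [-3672] -> -3672
  [-50, -32, 9, 25, 6, -7, 43, 15, -35] -> [-43, -25, 16, 32, 13, 0, 50, 22, -28] -> [-43, -25, 16, 32, 13, 0, 50, 22, -28] -> [-387, -225, 144, 288, 117, 0, 450, 198, -252] -> [-387] -> [3096] -> 3096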